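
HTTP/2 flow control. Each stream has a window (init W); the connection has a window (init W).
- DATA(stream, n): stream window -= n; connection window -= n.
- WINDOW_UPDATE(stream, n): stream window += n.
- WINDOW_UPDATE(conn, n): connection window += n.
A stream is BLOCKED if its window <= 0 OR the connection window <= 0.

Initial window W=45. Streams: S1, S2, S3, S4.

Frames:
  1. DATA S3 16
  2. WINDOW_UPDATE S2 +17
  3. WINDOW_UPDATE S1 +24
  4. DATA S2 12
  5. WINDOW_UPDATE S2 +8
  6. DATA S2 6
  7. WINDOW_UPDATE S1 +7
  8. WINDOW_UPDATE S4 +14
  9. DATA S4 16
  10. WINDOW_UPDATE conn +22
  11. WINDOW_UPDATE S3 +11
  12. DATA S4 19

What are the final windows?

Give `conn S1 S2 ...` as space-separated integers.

Op 1: conn=29 S1=45 S2=45 S3=29 S4=45 blocked=[]
Op 2: conn=29 S1=45 S2=62 S3=29 S4=45 blocked=[]
Op 3: conn=29 S1=69 S2=62 S3=29 S4=45 blocked=[]
Op 4: conn=17 S1=69 S2=50 S3=29 S4=45 blocked=[]
Op 5: conn=17 S1=69 S2=58 S3=29 S4=45 blocked=[]
Op 6: conn=11 S1=69 S2=52 S3=29 S4=45 blocked=[]
Op 7: conn=11 S1=76 S2=52 S3=29 S4=45 blocked=[]
Op 8: conn=11 S1=76 S2=52 S3=29 S4=59 blocked=[]
Op 9: conn=-5 S1=76 S2=52 S3=29 S4=43 blocked=[1, 2, 3, 4]
Op 10: conn=17 S1=76 S2=52 S3=29 S4=43 blocked=[]
Op 11: conn=17 S1=76 S2=52 S3=40 S4=43 blocked=[]
Op 12: conn=-2 S1=76 S2=52 S3=40 S4=24 blocked=[1, 2, 3, 4]

Answer: -2 76 52 40 24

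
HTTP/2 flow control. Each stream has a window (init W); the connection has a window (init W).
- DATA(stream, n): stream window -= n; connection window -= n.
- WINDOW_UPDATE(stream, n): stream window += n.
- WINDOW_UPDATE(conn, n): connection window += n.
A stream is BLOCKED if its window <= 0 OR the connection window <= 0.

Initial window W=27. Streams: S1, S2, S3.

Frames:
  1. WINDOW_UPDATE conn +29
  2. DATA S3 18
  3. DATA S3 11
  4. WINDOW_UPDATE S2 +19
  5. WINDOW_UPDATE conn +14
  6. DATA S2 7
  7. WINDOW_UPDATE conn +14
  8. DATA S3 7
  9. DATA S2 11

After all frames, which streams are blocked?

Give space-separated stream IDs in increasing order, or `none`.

Answer: S3

Derivation:
Op 1: conn=56 S1=27 S2=27 S3=27 blocked=[]
Op 2: conn=38 S1=27 S2=27 S3=9 blocked=[]
Op 3: conn=27 S1=27 S2=27 S3=-2 blocked=[3]
Op 4: conn=27 S1=27 S2=46 S3=-2 blocked=[3]
Op 5: conn=41 S1=27 S2=46 S3=-2 blocked=[3]
Op 6: conn=34 S1=27 S2=39 S3=-2 blocked=[3]
Op 7: conn=48 S1=27 S2=39 S3=-2 blocked=[3]
Op 8: conn=41 S1=27 S2=39 S3=-9 blocked=[3]
Op 9: conn=30 S1=27 S2=28 S3=-9 blocked=[3]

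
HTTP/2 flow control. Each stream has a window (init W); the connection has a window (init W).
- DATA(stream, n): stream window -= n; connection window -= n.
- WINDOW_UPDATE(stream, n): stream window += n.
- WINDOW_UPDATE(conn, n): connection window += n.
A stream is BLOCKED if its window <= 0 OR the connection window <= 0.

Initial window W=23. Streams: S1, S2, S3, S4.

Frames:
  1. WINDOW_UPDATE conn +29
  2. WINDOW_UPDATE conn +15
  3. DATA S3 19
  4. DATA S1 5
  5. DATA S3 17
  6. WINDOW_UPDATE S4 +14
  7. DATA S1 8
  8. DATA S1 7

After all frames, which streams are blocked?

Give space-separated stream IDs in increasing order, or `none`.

Op 1: conn=52 S1=23 S2=23 S3=23 S4=23 blocked=[]
Op 2: conn=67 S1=23 S2=23 S3=23 S4=23 blocked=[]
Op 3: conn=48 S1=23 S2=23 S3=4 S4=23 blocked=[]
Op 4: conn=43 S1=18 S2=23 S3=4 S4=23 blocked=[]
Op 5: conn=26 S1=18 S2=23 S3=-13 S4=23 blocked=[3]
Op 6: conn=26 S1=18 S2=23 S3=-13 S4=37 blocked=[3]
Op 7: conn=18 S1=10 S2=23 S3=-13 S4=37 blocked=[3]
Op 8: conn=11 S1=3 S2=23 S3=-13 S4=37 blocked=[3]

Answer: S3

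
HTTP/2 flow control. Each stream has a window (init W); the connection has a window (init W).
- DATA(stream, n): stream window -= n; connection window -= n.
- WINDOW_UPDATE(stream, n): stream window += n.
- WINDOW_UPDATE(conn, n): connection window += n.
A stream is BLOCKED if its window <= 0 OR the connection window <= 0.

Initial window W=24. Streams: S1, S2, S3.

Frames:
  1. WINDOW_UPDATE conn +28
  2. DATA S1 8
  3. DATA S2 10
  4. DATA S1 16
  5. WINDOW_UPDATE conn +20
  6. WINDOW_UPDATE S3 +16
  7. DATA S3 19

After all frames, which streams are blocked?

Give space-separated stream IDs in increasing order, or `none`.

Op 1: conn=52 S1=24 S2=24 S3=24 blocked=[]
Op 2: conn=44 S1=16 S2=24 S3=24 blocked=[]
Op 3: conn=34 S1=16 S2=14 S3=24 blocked=[]
Op 4: conn=18 S1=0 S2=14 S3=24 blocked=[1]
Op 5: conn=38 S1=0 S2=14 S3=24 blocked=[1]
Op 6: conn=38 S1=0 S2=14 S3=40 blocked=[1]
Op 7: conn=19 S1=0 S2=14 S3=21 blocked=[1]

Answer: S1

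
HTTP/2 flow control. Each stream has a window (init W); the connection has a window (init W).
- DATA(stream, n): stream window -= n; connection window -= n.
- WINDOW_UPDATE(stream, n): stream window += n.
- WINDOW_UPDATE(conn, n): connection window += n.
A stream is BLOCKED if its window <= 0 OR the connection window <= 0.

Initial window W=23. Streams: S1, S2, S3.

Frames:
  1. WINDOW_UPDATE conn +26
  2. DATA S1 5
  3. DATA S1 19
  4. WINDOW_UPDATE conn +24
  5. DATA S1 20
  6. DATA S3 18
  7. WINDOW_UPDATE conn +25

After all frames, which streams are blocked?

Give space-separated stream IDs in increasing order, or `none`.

Op 1: conn=49 S1=23 S2=23 S3=23 blocked=[]
Op 2: conn=44 S1=18 S2=23 S3=23 blocked=[]
Op 3: conn=25 S1=-1 S2=23 S3=23 blocked=[1]
Op 4: conn=49 S1=-1 S2=23 S3=23 blocked=[1]
Op 5: conn=29 S1=-21 S2=23 S3=23 blocked=[1]
Op 6: conn=11 S1=-21 S2=23 S3=5 blocked=[1]
Op 7: conn=36 S1=-21 S2=23 S3=5 blocked=[1]

Answer: S1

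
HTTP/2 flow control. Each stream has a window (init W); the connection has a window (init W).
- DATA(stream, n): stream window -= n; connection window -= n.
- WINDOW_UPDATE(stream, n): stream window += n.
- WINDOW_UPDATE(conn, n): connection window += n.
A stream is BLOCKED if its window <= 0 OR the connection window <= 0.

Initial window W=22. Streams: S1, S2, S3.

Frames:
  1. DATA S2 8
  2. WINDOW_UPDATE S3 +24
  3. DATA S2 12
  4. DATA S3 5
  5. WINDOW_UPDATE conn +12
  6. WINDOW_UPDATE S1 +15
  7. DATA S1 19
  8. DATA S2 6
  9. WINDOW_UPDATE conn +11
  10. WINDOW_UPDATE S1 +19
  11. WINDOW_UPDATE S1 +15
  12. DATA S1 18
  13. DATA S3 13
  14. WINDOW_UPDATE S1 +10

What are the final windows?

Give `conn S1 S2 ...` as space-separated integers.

Op 1: conn=14 S1=22 S2=14 S3=22 blocked=[]
Op 2: conn=14 S1=22 S2=14 S3=46 blocked=[]
Op 3: conn=2 S1=22 S2=2 S3=46 blocked=[]
Op 4: conn=-3 S1=22 S2=2 S3=41 blocked=[1, 2, 3]
Op 5: conn=9 S1=22 S2=2 S3=41 blocked=[]
Op 6: conn=9 S1=37 S2=2 S3=41 blocked=[]
Op 7: conn=-10 S1=18 S2=2 S3=41 blocked=[1, 2, 3]
Op 8: conn=-16 S1=18 S2=-4 S3=41 blocked=[1, 2, 3]
Op 9: conn=-5 S1=18 S2=-4 S3=41 blocked=[1, 2, 3]
Op 10: conn=-5 S1=37 S2=-4 S3=41 blocked=[1, 2, 3]
Op 11: conn=-5 S1=52 S2=-4 S3=41 blocked=[1, 2, 3]
Op 12: conn=-23 S1=34 S2=-4 S3=41 blocked=[1, 2, 3]
Op 13: conn=-36 S1=34 S2=-4 S3=28 blocked=[1, 2, 3]
Op 14: conn=-36 S1=44 S2=-4 S3=28 blocked=[1, 2, 3]

Answer: -36 44 -4 28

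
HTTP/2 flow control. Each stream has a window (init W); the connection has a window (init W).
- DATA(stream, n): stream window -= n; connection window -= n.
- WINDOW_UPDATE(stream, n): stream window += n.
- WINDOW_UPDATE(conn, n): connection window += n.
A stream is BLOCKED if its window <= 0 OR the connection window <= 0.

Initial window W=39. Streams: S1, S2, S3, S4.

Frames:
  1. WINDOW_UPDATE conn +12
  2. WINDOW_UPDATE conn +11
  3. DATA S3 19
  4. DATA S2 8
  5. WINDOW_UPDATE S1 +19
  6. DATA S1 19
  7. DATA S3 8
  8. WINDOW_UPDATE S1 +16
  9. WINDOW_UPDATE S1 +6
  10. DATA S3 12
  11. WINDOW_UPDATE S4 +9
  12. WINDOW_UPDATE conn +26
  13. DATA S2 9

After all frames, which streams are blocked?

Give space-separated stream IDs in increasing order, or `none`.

Op 1: conn=51 S1=39 S2=39 S3=39 S4=39 blocked=[]
Op 2: conn=62 S1=39 S2=39 S3=39 S4=39 blocked=[]
Op 3: conn=43 S1=39 S2=39 S3=20 S4=39 blocked=[]
Op 4: conn=35 S1=39 S2=31 S3=20 S4=39 blocked=[]
Op 5: conn=35 S1=58 S2=31 S3=20 S4=39 blocked=[]
Op 6: conn=16 S1=39 S2=31 S3=20 S4=39 blocked=[]
Op 7: conn=8 S1=39 S2=31 S3=12 S4=39 blocked=[]
Op 8: conn=8 S1=55 S2=31 S3=12 S4=39 blocked=[]
Op 9: conn=8 S1=61 S2=31 S3=12 S4=39 blocked=[]
Op 10: conn=-4 S1=61 S2=31 S3=0 S4=39 blocked=[1, 2, 3, 4]
Op 11: conn=-4 S1=61 S2=31 S3=0 S4=48 blocked=[1, 2, 3, 4]
Op 12: conn=22 S1=61 S2=31 S3=0 S4=48 blocked=[3]
Op 13: conn=13 S1=61 S2=22 S3=0 S4=48 blocked=[3]

Answer: S3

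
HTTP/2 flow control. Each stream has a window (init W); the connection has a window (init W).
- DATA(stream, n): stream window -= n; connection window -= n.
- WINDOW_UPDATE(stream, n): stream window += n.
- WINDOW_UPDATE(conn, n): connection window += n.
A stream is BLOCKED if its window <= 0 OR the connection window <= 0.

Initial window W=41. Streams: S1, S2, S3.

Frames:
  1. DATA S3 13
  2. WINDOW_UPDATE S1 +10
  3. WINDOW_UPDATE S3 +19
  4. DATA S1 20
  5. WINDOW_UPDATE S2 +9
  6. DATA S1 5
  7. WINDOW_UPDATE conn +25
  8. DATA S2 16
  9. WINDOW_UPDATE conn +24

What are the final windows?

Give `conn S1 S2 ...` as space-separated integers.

Answer: 36 26 34 47

Derivation:
Op 1: conn=28 S1=41 S2=41 S3=28 blocked=[]
Op 2: conn=28 S1=51 S2=41 S3=28 blocked=[]
Op 3: conn=28 S1=51 S2=41 S3=47 blocked=[]
Op 4: conn=8 S1=31 S2=41 S3=47 blocked=[]
Op 5: conn=8 S1=31 S2=50 S3=47 blocked=[]
Op 6: conn=3 S1=26 S2=50 S3=47 blocked=[]
Op 7: conn=28 S1=26 S2=50 S3=47 blocked=[]
Op 8: conn=12 S1=26 S2=34 S3=47 blocked=[]
Op 9: conn=36 S1=26 S2=34 S3=47 blocked=[]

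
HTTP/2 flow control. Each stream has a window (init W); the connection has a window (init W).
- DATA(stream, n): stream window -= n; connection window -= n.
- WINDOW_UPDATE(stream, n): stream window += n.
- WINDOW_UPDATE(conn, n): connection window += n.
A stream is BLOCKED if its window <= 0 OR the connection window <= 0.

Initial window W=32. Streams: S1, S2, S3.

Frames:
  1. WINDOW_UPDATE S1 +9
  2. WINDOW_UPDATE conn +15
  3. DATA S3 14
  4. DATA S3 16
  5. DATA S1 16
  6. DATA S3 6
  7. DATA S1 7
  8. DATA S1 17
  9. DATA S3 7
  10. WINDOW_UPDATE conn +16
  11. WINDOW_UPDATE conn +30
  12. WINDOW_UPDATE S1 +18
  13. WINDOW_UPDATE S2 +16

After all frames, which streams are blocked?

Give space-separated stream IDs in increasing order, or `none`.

Answer: S3

Derivation:
Op 1: conn=32 S1=41 S2=32 S3=32 blocked=[]
Op 2: conn=47 S1=41 S2=32 S3=32 blocked=[]
Op 3: conn=33 S1=41 S2=32 S3=18 blocked=[]
Op 4: conn=17 S1=41 S2=32 S3=2 blocked=[]
Op 5: conn=1 S1=25 S2=32 S3=2 blocked=[]
Op 6: conn=-5 S1=25 S2=32 S3=-4 blocked=[1, 2, 3]
Op 7: conn=-12 S1=18 S2=32 S3=-4 blocked=[1, 2, 3]
Op 8: conn=-29 S1=1 S2=32 S3=-4 blocked=[1, 2, 3]
Op 9: conn=-36 S1=1 S2=32 S3=-11 blocked=[1, 2, 3]
Op 10: conn=-20 S1=1 S2=32 S3=-11 blocked=[1, 2, 3]
Op 11: conn=10 S1=1 S2=32 S3=-11 blocked=[3]
Op 12: conn=10 S1=19 S2=32 S3=-11 blocked=[3]
Op 13: conn=10 S1=19 S2=48 S3=-11 blocked=[3]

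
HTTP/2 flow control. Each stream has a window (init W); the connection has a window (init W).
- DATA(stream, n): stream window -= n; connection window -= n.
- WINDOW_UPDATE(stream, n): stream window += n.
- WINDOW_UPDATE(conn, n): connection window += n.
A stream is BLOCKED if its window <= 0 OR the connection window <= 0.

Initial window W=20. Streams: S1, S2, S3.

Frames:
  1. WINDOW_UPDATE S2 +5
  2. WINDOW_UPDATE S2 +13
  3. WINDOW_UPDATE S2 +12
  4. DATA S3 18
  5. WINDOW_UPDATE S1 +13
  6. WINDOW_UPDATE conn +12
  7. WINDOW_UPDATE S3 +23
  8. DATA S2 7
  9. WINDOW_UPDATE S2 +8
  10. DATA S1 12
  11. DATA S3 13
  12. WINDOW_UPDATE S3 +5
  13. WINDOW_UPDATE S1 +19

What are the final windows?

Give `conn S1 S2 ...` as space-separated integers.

Op 1: conn=20 S1=20 S2=25 S3=20 blocked=[]
Op 2: conn=20 S1=20 S2=38 S3=20 blocked=[]
Op 3: conn=20 S1=20 S2=50 S3=20 blocked=[]
Op 4: conn=2 S1=20 S2=50 S3=2 blocked=[]
Op 5: conn=2 S1=33 S2=50 S3=2 blocked=[]
Op 6: conn=14 S1=33 S2=50 S3=2 blocked=[]
Op 7: conn=14 S1=33 S2=50 S3=25 blocked=[]
Op 8: conn=7 S1=33 S2=43 S3=25 blocked=[]
Op 9: conn=7 S1=33 S2=51 S3=25 blocked=[]
Op 10: conn=-5 S1=21 S2=51 S3=25 blocked=[1, 2, 3]
Op 11: conn=-18 S1=21 S2=51 S3=12 blocked=[1, 2, 3]
Op 12: conn=-18 S1=21 S2=51 S3=17 blocked=[1, 2, 3]
Op 13: conn=-18 S1=40 S2=51 S3=17 blocked=[1, 2, 3]

Answer: -18 40 51 17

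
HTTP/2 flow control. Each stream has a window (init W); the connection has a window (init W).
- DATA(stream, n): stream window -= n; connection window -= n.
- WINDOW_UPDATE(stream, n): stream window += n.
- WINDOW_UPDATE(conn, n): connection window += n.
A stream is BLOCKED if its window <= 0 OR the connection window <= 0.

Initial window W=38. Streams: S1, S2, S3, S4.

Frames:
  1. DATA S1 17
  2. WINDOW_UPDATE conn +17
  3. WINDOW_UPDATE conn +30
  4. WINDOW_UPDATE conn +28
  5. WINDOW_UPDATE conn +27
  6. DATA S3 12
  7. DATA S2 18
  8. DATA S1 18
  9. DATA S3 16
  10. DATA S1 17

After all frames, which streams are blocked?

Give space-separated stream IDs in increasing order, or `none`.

Op 1: conn=21 S1=21 S2=38 S3=38 S4=38 blocked=[]
Op 2: conn=38 S1=21 S2=38 S3=38 S4=38 blocked=[]
Op 3: conn=68 S1=21 S2=38 S3=38 S4=38 blocked=[]
Op 4: conn=96 S1=21 S2=38 S3=38 S4=38 blocked=[]
Op 5: conn=123 S1=21 S2=38 S3=38 S4=38 blocked=[]
Op 6: conn=111 S1=21 S2=38 S3=26 S4=38 blocked=[]
Op 7: conn=93 S1=21 S2=20 S3=26 S4=38 blocked=[]
Op 8: conn=75 S1=3 S2=20 S3=26 S4=38 blocked=[]
Op 9: conn=59 S1=3 S2=20 S3=10 S4=38 blocked=[]
Op 10: conn=42 S1=-14 S2=20 S3=10 S4=38 blocked=[1]

Answer: S1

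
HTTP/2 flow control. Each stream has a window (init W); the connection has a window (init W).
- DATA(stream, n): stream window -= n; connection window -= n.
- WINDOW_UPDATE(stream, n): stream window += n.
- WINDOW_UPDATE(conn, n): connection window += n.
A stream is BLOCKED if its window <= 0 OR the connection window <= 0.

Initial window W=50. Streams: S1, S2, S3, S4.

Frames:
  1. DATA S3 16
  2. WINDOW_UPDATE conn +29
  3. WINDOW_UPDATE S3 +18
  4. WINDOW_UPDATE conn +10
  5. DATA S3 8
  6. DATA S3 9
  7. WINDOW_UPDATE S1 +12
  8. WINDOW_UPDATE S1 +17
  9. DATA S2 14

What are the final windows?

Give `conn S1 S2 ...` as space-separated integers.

Op 1: conn=34 S1=50 S2=50 S3=34 S4=50 blocked=[]
Op 2: conn=63 S1=50 S2=50 S3=34 S4=50 blocked=[]
Op 3: conn=63 S1=50 S2=50 S3=52 S4=50 blocked=[]
Op 4: conn=73 S1=50 S2=50 S3=52 S4=50 blocked=[]
Op 5: conn=65 S1=50 S2=50 S3=44 S4=50 blocked=[]
Op 6: conn=56 S1=50 S2=50 S3=35 S4=50 blocked=[]
Op 7: conn=56 S1=62 S2=50 S3=35 S4=50 blocked=[]
Op 8: conn=56 S1=79 S2=50 S3=35 S4=50 blocked=[]
Op 9: conn=42 S1=79 S2=36 S3=35 S4=50 blocked=[]

Answer: 42 79 36 35 50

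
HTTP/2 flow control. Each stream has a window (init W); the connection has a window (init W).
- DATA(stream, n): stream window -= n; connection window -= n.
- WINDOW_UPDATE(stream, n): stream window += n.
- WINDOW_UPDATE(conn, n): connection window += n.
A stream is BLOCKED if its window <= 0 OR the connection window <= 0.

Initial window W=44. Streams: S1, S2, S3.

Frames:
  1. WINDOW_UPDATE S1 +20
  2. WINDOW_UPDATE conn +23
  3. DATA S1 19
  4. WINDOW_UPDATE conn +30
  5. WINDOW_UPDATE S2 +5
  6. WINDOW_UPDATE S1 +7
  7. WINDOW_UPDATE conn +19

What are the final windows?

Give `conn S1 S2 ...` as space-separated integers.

Op 1: conn=44 S1=64 S2=44 S3=44 blocked=[]
Op 2: conn=67 S1=64 S2=44 S3=44 blocked=[]
Op 3: conn=48 S1=45 S2=44 S3=44 blocked=[]
Op 4: conn=78 S1=45 S2=44 S3=44 blocked=[]
Op 5: conn=78 S1=45 S2=49 S3=44 blocked=[]
Op 6: conn=78 S1=52 S2=49 S3=44 blocked=[]
Op 7: conn=97 S1=52 S2=49 S3=44 blocked=[]

Answer: 97 52 49 44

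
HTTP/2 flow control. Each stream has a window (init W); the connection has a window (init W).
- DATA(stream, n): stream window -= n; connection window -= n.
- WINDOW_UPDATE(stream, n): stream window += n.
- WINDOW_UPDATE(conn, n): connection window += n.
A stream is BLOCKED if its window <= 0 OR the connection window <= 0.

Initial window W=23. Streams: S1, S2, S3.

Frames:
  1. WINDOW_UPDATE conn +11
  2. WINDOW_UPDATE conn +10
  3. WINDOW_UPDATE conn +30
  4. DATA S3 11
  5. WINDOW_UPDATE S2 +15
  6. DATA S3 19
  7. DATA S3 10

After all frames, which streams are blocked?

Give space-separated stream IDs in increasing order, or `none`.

Answer: S3

Derivation:
Op 1: conn=34 S1=23 S2=23 S3=23 blocked=[]
Op 2: conn=44 S1=23 S2=23 S3=23 blocked=[]
Op 3: conn=74 S1=23 S2=23 S3=23 blocked=[]
Op 4: conn=63 S1=23 S2=23 S3=12 blocked=[]
Op 5: conn=63 S1=23 S2=38 S3=12 blocked=[]
Op 6: conn=44 S1=23 S2=38 S3=-7 blocked=[3]
Op 7: conn=34 S1=23 S2=38 S3=-17 blocked=[3]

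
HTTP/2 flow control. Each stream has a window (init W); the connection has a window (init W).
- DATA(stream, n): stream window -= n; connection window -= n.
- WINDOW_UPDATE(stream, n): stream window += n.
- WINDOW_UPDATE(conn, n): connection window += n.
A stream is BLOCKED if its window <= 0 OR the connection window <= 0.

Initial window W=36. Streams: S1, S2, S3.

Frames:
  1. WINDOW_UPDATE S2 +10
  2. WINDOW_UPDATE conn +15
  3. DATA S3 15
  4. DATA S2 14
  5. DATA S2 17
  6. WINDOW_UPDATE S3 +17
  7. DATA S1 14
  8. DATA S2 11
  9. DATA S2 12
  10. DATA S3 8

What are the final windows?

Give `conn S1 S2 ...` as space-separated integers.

Answer: -40 22 -8 30

Derivation:
Op 1: conn=36 S1=36 S2=46 S3=36 blocked=[]
Op 2: conn=51 S1=36 S2=46 S3=36 blocked=[]
Op 3: conn=36 S1=36 S2=46 S3=21 blocked=[]
Op 4: conn=22 S1=36 S2=32 S3=21 blocked=[]
Op 5: conn=5 S1=36 S2=15 S3=21 blocked=[]
Op 6: conn=5 S1=36 S2=15 S3=38 blocked=[]
Op 7: conn=-9 S1=22 S2=15 S3=38 blocked=[1, 2, 3]
Op 8: conn=-20 S1=22 S2=4 S3=38 blocked=[1, 2, 3]
Op 9: conn=-32 S1=22 S2=-8 S3=38 blocked=[1, 2, 3]
Op 10: conn=-40 S1=22 S2=-8 S3=30 blocked=[1, 2, 3]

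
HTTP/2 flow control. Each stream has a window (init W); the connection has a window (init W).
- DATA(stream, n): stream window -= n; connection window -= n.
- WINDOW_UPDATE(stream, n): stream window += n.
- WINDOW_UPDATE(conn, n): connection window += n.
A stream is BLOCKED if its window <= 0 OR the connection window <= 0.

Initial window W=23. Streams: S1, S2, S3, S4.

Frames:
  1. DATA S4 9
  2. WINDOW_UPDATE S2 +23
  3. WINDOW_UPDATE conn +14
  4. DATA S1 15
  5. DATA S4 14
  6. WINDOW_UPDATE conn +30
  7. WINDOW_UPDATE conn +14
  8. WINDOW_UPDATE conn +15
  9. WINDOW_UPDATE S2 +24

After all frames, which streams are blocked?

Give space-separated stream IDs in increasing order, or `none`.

Answer: S4

Derivation:
Op 1: conn=14 S1=23 S2=23 S3=23 S4=14 blocked=[]
Op 2: conn=14 S1=23 S2=46 S3=23 S4=14 blocked=[]
Op 3: conn=28 S1=23 S2=46 S3=23 S4=14 blocked=[]
Op 4: conn=13 S1=8 S2=46 S3=23 S4=14 blocked=[]
Op 5: conn=-1 S1=8 S2=46 S3=23 S4=0 blocked=[1, 2, 3, 4]
Op 6: conn=29 S1=8 S2=46 S3=23 S4=0 blocked=[4]
Op 7: conn=43 S1=8 S2=46 S3=23 S4=0 blocked=[4]
Op 8: conn=58 S1=8 S2=46 S3=23 S4=0 blocked=[4]
Op 9: conn=58 S1=8 S2=70 S3=23 S4=0 blocked=[4]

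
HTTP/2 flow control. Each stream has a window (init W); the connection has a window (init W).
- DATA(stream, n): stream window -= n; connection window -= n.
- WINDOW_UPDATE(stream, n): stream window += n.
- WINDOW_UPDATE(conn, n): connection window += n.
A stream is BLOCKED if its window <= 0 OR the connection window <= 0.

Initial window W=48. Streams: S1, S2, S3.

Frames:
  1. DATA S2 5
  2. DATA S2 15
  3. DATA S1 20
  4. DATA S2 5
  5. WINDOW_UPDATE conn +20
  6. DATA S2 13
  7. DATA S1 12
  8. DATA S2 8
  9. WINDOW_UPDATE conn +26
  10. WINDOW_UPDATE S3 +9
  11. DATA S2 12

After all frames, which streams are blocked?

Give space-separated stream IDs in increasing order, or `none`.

Op 1: conn=43 S1=48 S2=43 S3=48 blocked=[]
Op 2: conn=28 S1=48 S2=28 S3=48 blocked=[]
Op 3: conn=8 S1=28 S2=28 S3=48 blocked=[]
Op 4: conn=3 S1=28 S2=23 S3=48 blocked=[]
Op 5: conn=23 S1=28 S2=23 S3=48 blocked=[]
Op 6: conn=10 S1=28 S2=10 S3=48 blocked=[]
Op 7: conn=-2 S1=16 S2=10 S3=48 blocked=[1, 2, 3]
Op 8: conn=-10 S1=16 S2=2 S3=48 blocked=[1, 2, 3]
Op 9: conn=16 S1=16 S2=2 S3=48 blocked=[]
Op 10: conn=16 S1=16 S2=2 S3=57 blocked=[]
Op 11: conn=4 S1=16 S2=-10 S3=57 blocked=[2]

Answer: S2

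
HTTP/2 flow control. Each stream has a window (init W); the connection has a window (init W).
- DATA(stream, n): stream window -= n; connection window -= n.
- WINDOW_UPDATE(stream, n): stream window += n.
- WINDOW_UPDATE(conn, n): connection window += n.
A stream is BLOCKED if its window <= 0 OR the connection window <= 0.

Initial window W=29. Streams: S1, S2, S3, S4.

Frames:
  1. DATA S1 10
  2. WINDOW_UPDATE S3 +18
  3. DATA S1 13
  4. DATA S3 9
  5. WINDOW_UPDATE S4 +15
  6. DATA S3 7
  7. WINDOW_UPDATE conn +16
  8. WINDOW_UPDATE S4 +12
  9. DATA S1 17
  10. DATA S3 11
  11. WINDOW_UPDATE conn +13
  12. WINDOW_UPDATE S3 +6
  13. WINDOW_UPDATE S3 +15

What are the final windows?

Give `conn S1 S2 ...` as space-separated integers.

Op 1: conn=19 S1=19 S2=29 S3=29 S4=29 blocked=[]
Op 2: conn=19 S1=19 S2=29 S3=47 S4=29 blocked=[]
Op 3: conn=6 S1=6 S2=29 S3=47 S4=29 blocked=[]
Op 4: conn=-3 S1=6 S2=29 S3=38 S4=29 blocked=[1, 2, 3, 4]
Op 5: conn=-3 S1=6 S2=29 S3=38 S4=44 blocked=[1, 2, 3, 4]
Op 6: conn=-10 S1=6 S2=29 S3=31 S4=44 blocked=[1, 2, 3, 4]
Op 7: conn=6 S1=6 S2=29 S3=31 S4=44 blocked=[]
Op 8: conn=6 S1=6 S2=29 S3=31 S4=56 blocked=[]
Op 9: conn=-11 S1=-11 S2=29 S3=31 S4=56 blocked=[1, 2, 3, 4]
Op 10: conn=-22 S1=-11 S2=29 S3=20 S4=56 blocked=[1, 2, 3, 4]
Op 11: conn=-9 S1=-11 S2=29 S3=20 S4=56 blocked=[1, 2, 3, 4]
Op 12: conn=-9 S1=-11 S2=29 S3=26 S4=56 blocked=[1, 2, 3, 4]
Op 13: conn=-9 S1=-11 S2=29 S3=41 S4=56 blocked=[1, 2, 3, 4]

Answer: -9 -11 29 41 56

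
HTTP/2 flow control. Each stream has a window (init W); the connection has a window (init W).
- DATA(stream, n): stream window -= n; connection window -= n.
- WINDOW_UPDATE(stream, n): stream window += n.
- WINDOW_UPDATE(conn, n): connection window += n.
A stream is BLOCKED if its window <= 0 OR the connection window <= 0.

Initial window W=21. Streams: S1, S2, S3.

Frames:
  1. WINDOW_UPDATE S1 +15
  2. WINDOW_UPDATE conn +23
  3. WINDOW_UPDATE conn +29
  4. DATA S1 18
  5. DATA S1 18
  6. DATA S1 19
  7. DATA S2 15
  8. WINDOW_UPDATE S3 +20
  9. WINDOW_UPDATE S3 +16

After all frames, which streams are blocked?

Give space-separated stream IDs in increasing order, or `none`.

Answer: S1

Derivation:
Op 1: conn=21 S1=36 S2=21 S3=21 blocked=[]
Op 2: conn=44 S1=36 S2=21 S3=21 blocked=[]
Op 3: conn=73 S1=36 S2=21 S3=21 blocked=[]
Op 4: conn=55 S1=18 S2=21 S3=21 blocked=[]
Op 5: conn=37 S1=0 S2=21 S3=21 blocked=[1]
Op 6: conn=18 S1=-19 S2=21 S3=21 blocked=[1]
Op 7: conn=3 S1=-19 S2=6 S3=21 blocked=[1]
Op 8: conn=3 S1=-19 S2=6 S3=41 blocked=[1]
Op 9: conn=3 S1=-19 S2=6 S3=57 blocked=[1]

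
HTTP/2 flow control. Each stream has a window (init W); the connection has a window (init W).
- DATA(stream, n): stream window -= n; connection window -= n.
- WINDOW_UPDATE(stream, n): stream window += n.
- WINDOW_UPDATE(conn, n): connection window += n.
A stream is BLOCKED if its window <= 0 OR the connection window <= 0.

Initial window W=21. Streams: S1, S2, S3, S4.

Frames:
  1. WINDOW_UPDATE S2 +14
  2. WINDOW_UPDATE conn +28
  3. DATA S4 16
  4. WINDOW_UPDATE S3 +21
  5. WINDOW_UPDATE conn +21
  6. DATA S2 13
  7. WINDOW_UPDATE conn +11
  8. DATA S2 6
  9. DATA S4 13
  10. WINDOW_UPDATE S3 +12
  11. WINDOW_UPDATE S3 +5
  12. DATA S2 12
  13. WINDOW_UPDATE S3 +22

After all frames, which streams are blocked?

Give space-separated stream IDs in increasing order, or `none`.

Op 1: conn=21 S1=21 S2=35 S3=21 S4=21 blocked=[]
Op 2: conn=49 S1=21 S2=35 S3=21 S4=21 blocked=[]
Op 3: conn=33 S1=21 S2=35 S3=21 S4=5 blocked=[]
Op 4: conn=33 S1=21 S2=35 S3=42 S4=5 blocked=[]
Op 5: conn=54 S1=21 S2=35 S3=42 S4=5 blocked=[]
Op 6: conn=41 S1=21 S2=22 S3=42 S4=5 blocked=[]
Op 7: conn=52 S1=21 S2=22 S3=42 S4=5 blocked=[]
Op 8: conn=46 S1=21 S2=16 S3=42 S4=5 blocked=[]
Op 9: conn=33 S1=21 S2=16 S3=42 S4=-8 blocked=[4]
Op 10: conn=33 S1=21 S2=16 S3=54 S4=-8 blocked=[4]
Op 11: conn=33 S1=21 S2=16 S3=59 S4=-8 blocked=[4]
Op 12: conn=21 S1=21 S2=4 S3=59 S4=-8 blocked=[4]
Op 13: conn=21 S1=21 S2=4 S3=81 S4=-8 blocked=[4]

Answer: S4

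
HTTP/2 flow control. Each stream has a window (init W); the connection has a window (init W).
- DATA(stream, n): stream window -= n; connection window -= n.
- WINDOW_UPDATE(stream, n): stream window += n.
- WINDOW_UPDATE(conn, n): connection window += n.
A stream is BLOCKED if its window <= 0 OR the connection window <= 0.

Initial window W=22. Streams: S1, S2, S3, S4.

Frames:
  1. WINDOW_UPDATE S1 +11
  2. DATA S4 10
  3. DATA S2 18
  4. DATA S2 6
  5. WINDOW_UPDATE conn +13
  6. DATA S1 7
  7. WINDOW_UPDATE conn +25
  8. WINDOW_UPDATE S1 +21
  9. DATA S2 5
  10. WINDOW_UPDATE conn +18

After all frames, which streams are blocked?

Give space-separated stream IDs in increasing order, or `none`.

Op 1: conn=22 S1=33 S2=22 S3=22 S4=22 blocked=[]
Op 2: conn=12 S1=33 S2=22 S3=22 S4=12 blocked=[]
Op 3: conn=-6 S1=33 S2=4 S3=22 S4=12 blocked=[1, 2, 3, 4]
Op 4: conn=-12 S1=33 S2=-2 S3=22 S4=12 blocked=[1, 2, 3, 4]
Op 5: conn=1 S1=33 S2=-2 S3=22 S4=12 blocked=[2]
Op 6: conn=-6 S1=26 S2=-2 S3=22 S4=12 blocked=[1, 2, 3, 4]
Op 7: conn=19 S1=26 S2=-2 S3=22 S4=12 blocked=[2]
Op 8: conn=19 S1=47 S2=-2 S3=22 S4=12 blocked=[2]
Op 9: conn=14 S1=47 S2=-7 S3=22 S4=12 blocked=[2]
Op 10: conn=32 S1=47 S2=-7 S3=22 S4=12 blocked=[2]

Answer: S2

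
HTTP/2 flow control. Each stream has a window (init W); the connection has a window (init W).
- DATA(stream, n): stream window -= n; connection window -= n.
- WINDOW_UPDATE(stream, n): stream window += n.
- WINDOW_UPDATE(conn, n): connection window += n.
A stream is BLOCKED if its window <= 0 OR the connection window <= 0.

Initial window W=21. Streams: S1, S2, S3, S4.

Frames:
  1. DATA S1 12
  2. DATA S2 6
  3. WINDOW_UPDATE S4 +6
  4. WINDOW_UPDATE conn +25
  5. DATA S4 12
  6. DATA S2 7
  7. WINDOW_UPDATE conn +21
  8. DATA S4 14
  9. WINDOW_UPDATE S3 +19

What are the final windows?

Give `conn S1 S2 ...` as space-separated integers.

Answer: 16 9 8 40 1

Derivation:
Op 1: conn=9 S1=9 S2=21 S3=21 S4=21 blocked=[]
Op 2: conn=3 S1=9 S2=15 S3=21 S4=21 blocked=[]
Op 3: conn=3 S1=9 S2=15 S3=21 S4=27 blocked=[]
Op 4: conn=28 S1=9 S2=15 S3=21 S4=27 blocked=[]
Op 5: conn=16 S1=9 S2=15 S3=21 S4=15 blocked=[]
Op 6: conn=9 S1=9 S2=8 S3=21 S4=15 blocked=[]
Op 7: conn=30 S1=9 S2=8 S3=21 S4=15 blocked=[]
Op 8: conn=16 S1=9 S2=8 S3=21 S4=1 blocked=[]
Op 9: conn=16 S1=9 S2=8 S3=40 S4=1 blocked=[]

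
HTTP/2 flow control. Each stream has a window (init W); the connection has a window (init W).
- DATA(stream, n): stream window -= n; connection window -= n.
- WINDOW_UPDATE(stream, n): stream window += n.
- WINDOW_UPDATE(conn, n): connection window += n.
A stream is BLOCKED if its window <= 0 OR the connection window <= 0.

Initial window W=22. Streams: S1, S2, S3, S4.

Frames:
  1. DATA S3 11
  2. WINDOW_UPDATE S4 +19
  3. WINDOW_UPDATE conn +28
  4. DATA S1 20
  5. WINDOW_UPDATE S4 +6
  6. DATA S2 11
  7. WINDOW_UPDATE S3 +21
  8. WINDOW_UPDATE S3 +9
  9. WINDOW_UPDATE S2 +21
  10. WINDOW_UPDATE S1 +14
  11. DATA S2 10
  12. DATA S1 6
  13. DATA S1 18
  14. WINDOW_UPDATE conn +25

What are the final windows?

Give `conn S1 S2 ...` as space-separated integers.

Answer: -1 -8 22 41 47

Derivation:
Op 1: conn=11 S1=22 S2=22 S3=11 S4=22 blocked=[]
Op 2: conn=11 S1=22 S2=22 S3=11 S4=41 blocked=[]
Op 3: conn=39 S1=22 S2=22 S3=11 S4=41 blocked=[]
Op 4: conn=19 S1=2 S2=22 S3=11 S4=41 blocked=[]
Op 5: conn=19 S1=2 S2=22 S3=11 S4=47 blocked=[]
Op 6: conn=8 S1=2 S2=11 S3=11 S4=47 blocked=[]
Op 7: conn=8 S1=2 S2=11 S3=32 S4=47 blocked=[]
Op 8: conn=8 S1=2 S2=11 S3=41 S4=47 blocked=[]
Op 9: conn=8 S1=2 S2=32 S3=41 S4=47 blocked=[]
Op 10: conn=8 S1=16 S2=32 S3=41 S4=47 blocked=[]
Op 11: conn=-2 S1=16 S2=22 S3=41 S4=47 blocked=[1, 2, 3, 4]
Op 12: conn=-8 S1=10 S2=22 S3=41 S4=47 blocked=[1, 2, 3, 4]
Op 13: conn=-26 S1=-8 S2=22 S3=41 S4=47 blocked=[1, 2, 3, 4]
Op 14: conn=-1 S1=-8 S2=22 S3=41 S4=47 blocked=[1, 2, 3, 4]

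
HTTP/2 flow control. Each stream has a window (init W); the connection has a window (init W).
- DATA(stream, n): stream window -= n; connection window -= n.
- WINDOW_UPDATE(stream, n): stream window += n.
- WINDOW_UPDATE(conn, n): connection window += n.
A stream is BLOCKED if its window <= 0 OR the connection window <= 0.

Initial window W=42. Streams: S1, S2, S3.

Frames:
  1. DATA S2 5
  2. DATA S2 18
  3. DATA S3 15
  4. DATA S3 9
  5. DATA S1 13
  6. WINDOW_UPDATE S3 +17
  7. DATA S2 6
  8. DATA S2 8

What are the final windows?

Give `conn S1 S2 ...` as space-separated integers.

Answer: -32 29 5 35

Derivation:
Op 1: conn=37 S1=42 S2=37 S3=42 blocked=[]
Op 2: conn=19 S1=42 S2=19 S3=42 blocked=[]
Op 3: conn=4 S1=42 S2=19 S3=27 blocked=[]
Op 4: conn=-5 S1=42 S2=19 S3=18 blocked=[1, 2, 3]
Op 5: conn=-18 S1=29 S2=19 S3=18 blocked=[1, 2, 3]
Op 6: conn=-18 S1=29 S2=19 S3=35 blocked=[1, 2, 3]
Op 7: conn=-24 S1=29 S2=13 S3=35 blocked=[1, 2, 3]
Op 8: conn=-32 S1=29 S2=5 S3=35 blocked=[1, 2, 3]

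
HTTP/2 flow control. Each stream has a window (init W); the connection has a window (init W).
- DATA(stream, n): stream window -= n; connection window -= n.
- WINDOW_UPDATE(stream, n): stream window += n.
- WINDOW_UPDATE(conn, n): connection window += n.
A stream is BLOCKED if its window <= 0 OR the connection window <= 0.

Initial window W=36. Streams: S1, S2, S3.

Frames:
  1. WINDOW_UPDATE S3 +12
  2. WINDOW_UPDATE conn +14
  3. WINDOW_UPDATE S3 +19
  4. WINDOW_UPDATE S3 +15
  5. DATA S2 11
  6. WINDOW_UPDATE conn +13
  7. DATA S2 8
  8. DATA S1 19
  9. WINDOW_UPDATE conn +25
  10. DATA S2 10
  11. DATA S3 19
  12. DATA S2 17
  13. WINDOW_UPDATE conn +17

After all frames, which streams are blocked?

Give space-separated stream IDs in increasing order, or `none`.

Answer: S2

Derivation:
Op 1: conn=36 S1=36 S2=36 S3=48 blocked=[]
Op 2: conn=50 S1=36 S2=36 S3=48 blocked=[]
Op 3: conn=50 S1=36 S2=36 S3=67 blocked=[]
Op 4: conn=50 S1=36 S2=36 S3=82 blocked=[]
Op 5: conn=39 S1=36 S2=25 S3=82 blocked=[]
Op 6: conn=52 S1=36 S2=25 S3=82 blocked=[]
Op 7: conn=44 S1=36 S2=17 S3=82 blocked=[]
Op 8: conn=25 S1=17 S2=17 S3=82 blocked=[]
Op 9: conn=50 S1=17 S2=17 S3=82 blocked=[]
Op 10: conn=40 S1=17 S2=7 S3=82 blocked=[]
Op 11: conn=21 S1=17 S2=7 S3=63 blocked=[]
Op 12: conn=4 S1=17 S2=-10 S3=63 blocked=[2]
Op 13: conn=21 S1=17 S2=-10 S3=63 blocked=[2]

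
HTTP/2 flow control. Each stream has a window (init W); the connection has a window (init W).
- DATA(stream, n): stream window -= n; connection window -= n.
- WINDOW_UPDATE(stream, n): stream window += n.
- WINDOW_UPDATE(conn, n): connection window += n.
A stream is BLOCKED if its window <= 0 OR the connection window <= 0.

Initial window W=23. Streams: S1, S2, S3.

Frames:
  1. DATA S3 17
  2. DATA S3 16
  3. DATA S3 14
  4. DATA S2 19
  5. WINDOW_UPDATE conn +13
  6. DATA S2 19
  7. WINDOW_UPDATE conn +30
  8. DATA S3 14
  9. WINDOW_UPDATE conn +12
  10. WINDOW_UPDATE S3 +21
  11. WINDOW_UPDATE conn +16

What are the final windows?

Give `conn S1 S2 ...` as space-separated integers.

Op 1: conn=6 S1=23 S2=23 S3=6 blocked=[]
Op 2: conn=-10 S1=23 S2=23 S3=-10 blocked=[1, 2, 3]
Op 3: conn=-24 S1=23 S2=23 S3=-24 blocked=[1, 2, 3]
Op 4: conn=-43 S1=23 S2=4 S3=-24 blocked=[1, 2, 3]
Op 5: conn=-30 S1=23 S2=4 S3=-24 blocked=[1, 2, 3]
Op 6: conn=-49 S1=23 S2=-15 S3=-24 blocked=[1, 2, 3]
Op 7: conn=-19 S1=23 S2=-15 S3=-24 blocked=[1, 2, 3]
Op 8: conn=-33 S1=23 S2=-15 S3=-38 blocked=[1, 2, 3]
Op 9: conn=-21 S1=23 S2=-15 S3=-38 blocked=[1, 2, 3]
Op 10: conn=-21 S1=23 S2=-15 S3=-17 blocked=[1, 2, 3]
Op 11: conn=-5 S1=23 S2=-15 S3=-17 blocked=[1, 2, 3]

Answer: -5 23 -15 -17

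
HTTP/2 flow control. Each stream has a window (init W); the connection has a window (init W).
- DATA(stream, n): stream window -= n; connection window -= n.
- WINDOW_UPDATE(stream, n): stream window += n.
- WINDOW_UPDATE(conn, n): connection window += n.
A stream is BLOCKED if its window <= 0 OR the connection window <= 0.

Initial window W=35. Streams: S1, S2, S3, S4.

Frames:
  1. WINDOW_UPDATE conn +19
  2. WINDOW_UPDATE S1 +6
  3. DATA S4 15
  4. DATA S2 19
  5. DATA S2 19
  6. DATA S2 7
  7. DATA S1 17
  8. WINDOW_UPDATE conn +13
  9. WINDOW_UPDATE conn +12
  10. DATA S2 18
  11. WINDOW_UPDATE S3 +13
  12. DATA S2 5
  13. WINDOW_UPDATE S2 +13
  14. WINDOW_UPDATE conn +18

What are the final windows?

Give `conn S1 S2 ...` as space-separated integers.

Answer: -3 24 -20 48 20

Derivation:
Op 1: conn=54 S1=35 S2=35 S3=35 S4=35 blocked=[]
Op 2: conn=54 S1=41 S2=35 S3=35 S4=35 blocked=[]
Op 3: conn=39 S1=41 S2=35 S3=35 S4=20 blocked=[]
Op 4: conn=20 S1=41 S2=16 S3=35 S4=20 blocked=[]
Op 5: conn=1 S1=41 S2=-3 S3=35 S4=20 blocked=[2]
Op 6: conn=-6 S1=41 S2=-10 S3=35 S4=20 blocked=[1, 2, 3, 4]
Op 7: conn=-23 S1=24 S2=-10 S3=35 S4=20 blocked=[1, 2, 3, 4]
Op 8: conn=-10 S1=24 S2=-10 S3=35 S4=20 blocked=[1, 2, 3, 4]
Op 9: conn=2 S1=24 S2=-10 S3=35 S4=20 blocked=[2]
Op 10: conn=-16 S1=24 S2=-28 S3=35 S4=20 blocked=[1, 2, 3, 4]
Op 11: conn=-16 S1=24 S2=-28 S3=48 S4=20 blocked=[1, 2, 3, 4]
Op 12: conn=-21 S1=24 S2=-33 S3=48 S4=20 blocked=[1, 2, 3, 4]
Op 13: conn=-21 S1=24 S2=-20 S3=48 S4=20 blocked=[1, 2, 3, 4]
Op 14: conn=-3 S1=24 S2=-20 S3=48 S4=20 blocked=[1, 2, 3, 4]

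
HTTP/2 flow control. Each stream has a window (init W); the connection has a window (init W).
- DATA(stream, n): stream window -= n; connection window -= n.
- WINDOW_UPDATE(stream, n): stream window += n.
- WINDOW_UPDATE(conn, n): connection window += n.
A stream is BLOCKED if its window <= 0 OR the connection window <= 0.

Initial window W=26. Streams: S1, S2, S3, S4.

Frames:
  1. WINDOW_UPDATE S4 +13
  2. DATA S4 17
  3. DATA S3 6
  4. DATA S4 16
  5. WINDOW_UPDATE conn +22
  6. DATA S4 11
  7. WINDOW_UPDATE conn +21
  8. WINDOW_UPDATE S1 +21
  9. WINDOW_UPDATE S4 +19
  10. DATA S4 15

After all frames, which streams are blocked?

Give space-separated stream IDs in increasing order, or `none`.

Answer: S4

Derivation:
Op 1: conn=26 S1=26 S2=26 S3=26 S4=39 blocked=[]
Op 2: conn=9 S1=26 S2=26 S3=26 S4=22 blocked=[]
Op 3: conn=3 S1=26 S2=26 S3=20 S4=22 blocked=[]
Op 4: conn=-13 S1=26 S2=26 S3=20 S4=6 blocked=[1, 2, 3, 4]
Op 5: conn=9 S1=26 S2=26 S3=20 S4=6 blocked=[]
Op 6: conn=-2 S1=26 S2=26 S3=20 S4=-5 blocked=[1, 2, 3, 4]
Op 7: conn=19 S1=26 S2=26 S3=20 S4=-5 blocked=[4]
Op 8: conn=19 S1=47 S2=26 S3=20 S4=-5 blocked=[4]
Op 9: conn=19 S1=47 S2=26 S3=20 S4=14 blocked=[]
Op 10: conn=4 S1=47 S2=26 S3=20 S4=-1 blocked=[4]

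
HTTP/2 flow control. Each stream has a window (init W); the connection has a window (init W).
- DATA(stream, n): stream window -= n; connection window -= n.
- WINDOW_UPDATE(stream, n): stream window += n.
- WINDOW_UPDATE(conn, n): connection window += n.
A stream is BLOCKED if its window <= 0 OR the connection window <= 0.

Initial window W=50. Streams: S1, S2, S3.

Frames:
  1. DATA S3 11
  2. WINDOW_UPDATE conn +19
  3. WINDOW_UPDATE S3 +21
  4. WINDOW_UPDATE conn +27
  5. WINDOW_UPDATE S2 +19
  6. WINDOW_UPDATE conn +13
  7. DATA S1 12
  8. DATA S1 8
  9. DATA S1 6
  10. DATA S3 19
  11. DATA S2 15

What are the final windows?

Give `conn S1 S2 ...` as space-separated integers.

Answer: 38 24 54 41

Derivation:
Op 1: conn=39 S1=50 S2=50 S3=39 blocked=[]
Op 2: conn=58 S1=50 S2=50 S3=39 blocked=[]
Op 3: conn=58 S1=50 S2=50 S3=60 blocked=[]
Op 4: conn=85 S1=50 S2=50 S3=60 blocked=[]
Op 5: conn=85 S1=50 S2=69 S3=60 blocked=[]
Op 6: conn=98 S1=50 S2=69 S3=60 blocked=[]
Op 7: conn=86 S1=38 S2=69 S3=60 blocked=[]
Op 8: conn=78 S1=30 S2=69 S3=60 blocked=[]
Op 9: conn=72 S1=24 S2=69 S3=60 blocked=[]
Op 10: conn=53 S1=24 S2=69 S3=41 blocked=[]
Op 11: conn=38 S1=24 S2=54 S3=41 blocked=[]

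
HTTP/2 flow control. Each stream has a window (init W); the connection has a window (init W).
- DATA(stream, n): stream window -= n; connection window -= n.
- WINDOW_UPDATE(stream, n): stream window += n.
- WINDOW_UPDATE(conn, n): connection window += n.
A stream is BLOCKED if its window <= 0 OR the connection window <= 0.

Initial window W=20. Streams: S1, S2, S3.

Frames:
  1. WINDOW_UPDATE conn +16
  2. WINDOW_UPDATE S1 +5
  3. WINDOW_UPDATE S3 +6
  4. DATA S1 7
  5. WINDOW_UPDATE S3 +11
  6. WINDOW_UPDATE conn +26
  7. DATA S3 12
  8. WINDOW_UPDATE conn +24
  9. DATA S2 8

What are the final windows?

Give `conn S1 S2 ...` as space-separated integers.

Op 1: conn=36 S1=20 S2=20 S3=20 blocked=[]
Op 2: conn=36 S1=25 S2=20 S3=20 blocked=[]
Op 3: conn=36 S1=25 S2=20 S3=26 blocked=[]
Op 4: conn=29 S1=18 S2=20 S3=26 blocked=[]
Op 5: conn=29 S1=18 S2=20 S3=37 blocked=[]
Op 6: conn=55 S1=18 S2=20 S3=37 blocked=[]
Op 7: conn=43 S1=18 S2=20 S3=25 blocked=[]
Op 8: conn=67 S1=18 S2=20 S3=25 blocked=[]
Op 9: conn=59 S1=18 S2=12 S3=25 blocked=[]

Answer: 59 18 12 25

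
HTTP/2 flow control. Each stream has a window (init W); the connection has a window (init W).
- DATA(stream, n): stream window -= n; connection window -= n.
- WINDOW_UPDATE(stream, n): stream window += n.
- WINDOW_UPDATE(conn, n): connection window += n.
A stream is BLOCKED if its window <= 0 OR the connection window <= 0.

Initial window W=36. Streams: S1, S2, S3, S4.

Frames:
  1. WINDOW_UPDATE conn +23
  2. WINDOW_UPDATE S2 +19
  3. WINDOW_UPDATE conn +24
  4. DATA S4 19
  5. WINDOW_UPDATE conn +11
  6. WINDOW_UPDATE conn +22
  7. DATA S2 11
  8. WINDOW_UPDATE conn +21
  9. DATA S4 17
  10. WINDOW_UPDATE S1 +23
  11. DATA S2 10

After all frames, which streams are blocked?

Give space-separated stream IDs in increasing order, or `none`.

Answer: S4

Derivation:
Op 1: conn=59 S1=36 S2=36 S3=36 S4=36 blocked=[]
Op 2: conn=59 S1=36 S2=55 S3=36 S4=36 blocked=[]
Op 3: conn=83 S1=36 S2=55 S3=36 S4=36 blocked=[]
Op 4: conn=64 S1=36 S2=55 S3=36 S4=17 blocked=[]
Op 5: conn=75 S1=36 S2=55 S3=36 S4=17 blocked=[]
Op 6: conn=97 S1=36 S2=55 S3=36 S4=17 blocked=[]
Op 7: conn=86 S1=36 S2=44 S3=36 S4=17 blocked=[]
Op 8: conn=107 S1=36 S2=44 S3=36 S4=17 blocked=[]
Op 9: conn=90 S1=36 S2=44 S3=36 S4=0 blocked=[4]
Op 10: conn=90 S1=59 S2=44 S3=36 S4=0 blocked=[4]
Op 11: conn=80 S1=59 S2=34 S3=36 S4=0 blocked=[4]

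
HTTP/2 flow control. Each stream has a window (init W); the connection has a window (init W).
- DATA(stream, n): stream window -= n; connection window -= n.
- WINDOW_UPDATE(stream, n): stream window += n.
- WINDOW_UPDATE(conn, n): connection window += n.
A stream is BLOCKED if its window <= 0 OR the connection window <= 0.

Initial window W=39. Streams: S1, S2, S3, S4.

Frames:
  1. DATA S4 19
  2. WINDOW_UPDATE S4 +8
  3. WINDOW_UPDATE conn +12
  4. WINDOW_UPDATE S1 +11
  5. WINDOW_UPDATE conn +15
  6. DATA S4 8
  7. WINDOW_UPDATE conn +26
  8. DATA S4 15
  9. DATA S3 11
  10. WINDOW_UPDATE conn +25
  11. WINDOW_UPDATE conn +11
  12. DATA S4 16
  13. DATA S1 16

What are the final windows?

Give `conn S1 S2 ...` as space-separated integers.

Answer: 43 34 39 28 -11

Derivation:
Op 1: conn=20 S1=39 S2=39 S3=39 S4=20 blocked=[]
Op 2: conn=20 S1=39 S2=39 S3=39 S4=28 blocked=[]
Op 3: conn=32 S1=39 S2=39 S3=39 S4=28 blocked=[]
Op 4: conn=32 S1=50 S2=39 S3=39 S4=28 blocked=[]
Op 5: conn=47 S1=50 S2=39 S3=39 S4=28 blocked=[]
Op 6: conn=39 S1=50 S2=39 S3=39 S4=20 blocked=[]
Op 7: conn=65 S1=50 S2=39 S3=39 S4=20 blocked=[]
Op 8: conn=50 S1=50 S2=39 S3=39 S4=5 blocked=[]
Op 9: conn=39 S1=50 S2=39 S3=28 S4=5 blocked=[]
Op 10: conn=64 S1=50 S2=39 S3=28 S4=5 blocked=[]
Op 11: conn=75 S1=50 S2=39 S3=28 S4=5 blocked=[]
Op 12: conn=59 S1=50 S2=39 S3=28 S4=-11 blocked=[4]
Op 13: conn=43 S1=34 S2=39 S3=28 S4=-11 blocked=[4]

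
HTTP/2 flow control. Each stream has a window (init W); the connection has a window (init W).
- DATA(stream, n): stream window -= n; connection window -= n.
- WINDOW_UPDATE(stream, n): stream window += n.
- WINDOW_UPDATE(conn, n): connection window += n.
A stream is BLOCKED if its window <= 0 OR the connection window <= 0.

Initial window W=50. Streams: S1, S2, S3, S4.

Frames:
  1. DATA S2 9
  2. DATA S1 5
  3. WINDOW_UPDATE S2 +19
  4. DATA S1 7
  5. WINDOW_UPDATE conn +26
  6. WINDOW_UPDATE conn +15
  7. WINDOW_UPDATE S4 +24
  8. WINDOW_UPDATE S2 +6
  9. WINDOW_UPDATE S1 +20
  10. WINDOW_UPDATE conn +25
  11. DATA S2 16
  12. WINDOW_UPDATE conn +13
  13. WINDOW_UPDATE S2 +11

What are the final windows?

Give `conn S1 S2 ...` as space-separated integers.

Answer: 92 58 61 50 74

Derivation:
Op 1: conn=41 S1=50 S2=41 S3=50 S4=50 blocked=[]
Op 2: conn=36 S1=45 S2=41 S3=50 S4=50 blocked=[]
Op 3: conn=36 S1=45 S2=60 S3=50 S4=50 blocked=[]
Op 4: conn=29 S1=38 S2=60 S3=50 S4=50 blocked=[]
Op 5: conn=55 S1=38 S2=60 S3=50 S4=50 blocked=[]
Op 6: conn=70 S1=38 S2=60 S3=50 S4=50 blocked=[]
Op 7: conn=70 S1=38 S2=60 S3=50 S4=74 blocked=[]
Op 8: conn=70 S1=38 S2=66 S3=50 S4=74 blocked=[]
Op 9: conn=70 S1=58 S2=66 S3=50 S4=74 blocked=[]
Op 10: conn=95 S1=58 S2=66 S3=50 S4=74 blocked=[]
Op 11: conn=79 S1=58 S2=50 S3=50 S4=74 blocked=[]
Op 12: conn=92 S1=58 S2=50 S3=50 S4=74 blocked=[]
Op 13: conn=92 S1=58 S2=61 S3=50 S4=74 blocked=[]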